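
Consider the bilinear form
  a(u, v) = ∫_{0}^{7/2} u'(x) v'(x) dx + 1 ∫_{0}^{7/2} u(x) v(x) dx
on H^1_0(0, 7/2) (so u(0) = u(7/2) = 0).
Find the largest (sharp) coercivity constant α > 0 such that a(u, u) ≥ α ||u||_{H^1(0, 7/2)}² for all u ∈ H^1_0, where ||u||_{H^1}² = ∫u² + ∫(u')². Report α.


α = 1

Coercivity of a(·,·) on H^1_0(0, 7/2) means a(u, u) ≥ α ||u||_{H^1}² for every u ∈ H^1_0.
The interval has length L = 7/2, and Poincaré/coercivity depend only on L. Here a(u, u) = ∫(u')² + (1)·∫u².
Here c = 1 ≥ 1, so a(u,u) = ∫(u')² + c∫u² ≥ ∫(u')² + ∫u² = ||u||_{H^1}², i.e. α = 1 works. No larger α is possible: a(u,u) ≥ α||u||_{H^1}² means (1−α)∫(u')² ≥ (α−c)∫u², and for the modes u_n = sin(nπ(x−x₀)/L) (x₀ the left endpoint) one has ∫u_n²/∫(u_n')² = (L/(nπ))² → 0, so a(u_n,u_n)/||u_n||_{H^1}² → 1. Hence the optimal constant is α = 1.
Therefore α = 1.


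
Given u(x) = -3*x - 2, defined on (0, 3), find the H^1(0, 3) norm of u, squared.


||u||_{H^1}^2 = 174

The H^1 norm (squared) on an interval (0, L) is
  ||u||_{H^1}^2 = ∫_0^L u(x)^2 dx + ∫_0^L u'(x)^2 dx.
Compute u'(x) = -3.
Then u(x)^2 = 9*x**2 + 12*x + 4 and u'(x)^2 = 9.
Integrate each monomial from 0 to 3 using ∫_0^3 c·x^n dx = c·3^(n+1)/(n+1):
  ∫_0^3 u(x)^2 dx = ∫_0^3 (9*x^2 + 12*x + 4) dx. Term by term:
    ∫_0^3 9*x^2 dx = 81;  ∫_0^3 12*x dx = 54;  ∫_0^3 4 dx = 12.
  Sum: 81 + 54 + 12 = 147.
  ∫_0^3 u'(x)^2 dx = ∫_0^3 (9) dx. Term by term:
    ∫_0^3 9 dx = 27.
Adding: ||u||_{H^1}^2 = 147 + 27 = 174.


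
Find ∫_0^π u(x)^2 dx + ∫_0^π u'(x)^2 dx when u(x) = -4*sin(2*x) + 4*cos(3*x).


||u||_{H^1(0,π)}^2 = 256 + 120*π

u'(x) = -12*sin(3*x) - 8*cos(2*x).
Expand u² and (u')² and integrate term by term on (0, π), using: for integers n ≥ 1, ∫_0^π sin²(nx) dx = ∫_0^π cos²(nx) dx = π/2; for n ≠ n', ∫_0^π sin(nx)sin(n'x) dx = ∫_0^π cos(nx)cos(n'x) dx = 0; and by product-to-sum, ∫_0^π sin(nx)cos(n'x) dx = ½∫_0^π [sin((n+n')x) + sin((n−n')x)] dx, which is 0 when n+n' is even and 2n/(n²−n'²) when n+n' is odd (it need not vanish on (0, π)).
  u² squared terms: (-4)²·∫sin(2x)² dx = 16·π/2 = 8*π;  (4)²·∫cos(3x)² dx = 16·π/2 = 8*π.
  u² cross terms: 2·(-4)·(4)·∫sin(2x)·cos(3x) dx = -32·(-4/5) = 128/5.
  So ∫_0^π u² dx = 8*π + 8*π + 128/5 = 128/5 + 16*π.
  (u')² squared terms: (-12)²·∫sin(3x)² dx = 144·π/2 = 72*π;  (-8)²·∫cos(2x)² dx = 64·π/2 = 32*π.
  (u')² cross terms: 2·(-12)·(-8)·∫sin(3x)·cos(2x) dx = 192·(6/5) = 1152/5.
  So ∫_0^π (u')² dx = 72*π + 32*π + 1152/5 = 1152/5 + 104*π.
||u||_{H^1}^2 = (128/5 + 16*π) + (1152/5 + 104*π) = 256 + 120*π.


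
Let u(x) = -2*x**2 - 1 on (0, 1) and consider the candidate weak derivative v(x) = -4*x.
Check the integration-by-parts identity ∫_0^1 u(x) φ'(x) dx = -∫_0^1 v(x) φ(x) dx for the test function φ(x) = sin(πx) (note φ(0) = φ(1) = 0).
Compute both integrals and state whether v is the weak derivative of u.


LHS = 4/π, RHS = 4/π. Yes, v = u' weakly.

u(x) = -2*x**2 - 1, classical derivative u'(x) = -4*x.
φ(x) = sin(πx), so φ'(x) = π*cos(π*x).
Note φ(0) = φ(1) = 0, so the boundary term u·φ vanishes.
LHS = ∫_0^1 u(x) φ'(x) dx = ∫_0^1 (-2*π*x^2*cos(π*x) - π*cos(π*x)) dx. Term by term:
  ∫_0^1 -π*cos(π*x) dx = 0;  ∫_0^1 -2*π*x^2*cos(π*x) dx = 4/π.
Sum: 0 + 4/π = 4/π.
So LHS = 4/π.
∫_0^1 v(x) φ(x) dx = ∫_0^1 (-4*x*sin(π*x)) dx. Term by term:
  ∫_0^1 -4*x*sin(π*x) dx = -4/π.
So RHS = -∫_0^1 v(x) φ(x) dx = 4/π.
LHS = RHS, so the identity holds for this test φ.
Moreover u is smooth here and v(x) = u'(x) = -4*x pointwise, so the identity holds for every test function. Hence v is the weak derivative of u.


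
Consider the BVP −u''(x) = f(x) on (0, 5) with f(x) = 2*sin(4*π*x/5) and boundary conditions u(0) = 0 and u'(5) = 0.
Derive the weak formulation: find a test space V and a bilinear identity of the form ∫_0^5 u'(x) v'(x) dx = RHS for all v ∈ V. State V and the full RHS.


V = {v ∈ H^1(0, 5) : v(0) = 0} (test functions vanish at x = 0 where u is specified); weak form: ∫_0^5 u'v' dx = ∫_0^5 (2*sin(4*π*x/5)) v dx for all v ∈ V.

Multiply both sides by a test function v and integrate from 0 to 5:
  ∫_0^5 −u''(x) v(x) dx = ∫_0^5 f(x) v(x) dx.
Integrate the LHS by parts once:
  ∫_0^5 −u'' v dx = −[u'(x) v(x)]_0^5 + ∫_0^5 u'(x) v'(x) dx.
Thus ∫_0^5 u'(x) v'(x) dx = ∫_0^5 f(x) v(x) dx + [u'(x) v(x)]_0^5.
Choose V so that boundary terms are either known or forced to vanish.
Mixed BC: u(0) = 0 (Dirichlet) and u'(5) = 0 (Neumann). Define V = {v ∈ H^1(0, 5) : v(0) = 0}. Then [u' v]_0^5 = u'(5)·v(5) − u'(0)·0 = 0.
Weak formulation: find u (satisfying any essential BC) such that ∫_0^5 u'(x) v'(x) dx = ∫_0^5 f v dx for all v ∈ V (Dirichlet at 0 absorbed into V; the Neumann datum at x = 5 is zero, so no boundary term remains).
Substituting f(x) = 2*sin(4*π*x/5), the right-hand side is ∫_0^5 (2*sin(4*π*x/5)) v dx.


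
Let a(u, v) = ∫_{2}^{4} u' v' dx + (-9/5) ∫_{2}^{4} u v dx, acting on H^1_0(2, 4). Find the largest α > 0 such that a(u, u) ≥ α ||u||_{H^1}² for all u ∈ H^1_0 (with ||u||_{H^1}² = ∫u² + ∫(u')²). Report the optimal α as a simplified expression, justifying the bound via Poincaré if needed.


α = (-36/5 + π^2)/(4 + π^2)

Coercivity of a(·,·) on H^1_0(2, 4) means a(u, u) ≥ α ||u||_{H^1}² for every u ∈ H^1_0.
The interval has length L = 2, and Poincaré/coercivity depend only on L. Here a(u, u) = ∫(u')² + (-9/5)·∫u².
Here c = -9/5 < 0 with |c| < (π/L)² = π^2/4, so coercivity still holds. The condition a(u,u) ≥ α||u||_{H^1}² reads (1−α)∫(u')² ≥ (α−c)∫u². Any admissible α is ≤ 1 (rapidly oscillating u have ∫u²/∫(u')² → 0), and α = 1 would force 0 ≥ (1−c)∫u², impossible since c < 1; so 1−α > 0. By the sharp Poincaré inequality on H^1_0 of an interval of length L, ∫(u')² ≥ (π/L)²∫u² with equality for the first sine mode sin(π(x−x₀)/L) (x₀ the left endpoint), so the inequality holds for all u iff (1−α)(π/L)² ≥ α − c, i.e. α ≤ ((π/L)² + c)/((π/L)² + 1) = (1 + c(L/π)²)/(1 + (L/π)²). (Direct route, valid since c ≤ 0: Poincaré gives c∫u² ≥ c(L/π)²∫(u')², so a(u,u) ≥ (1 + c(L/π)²)∫(u')², while ||u||_{H^1}² ≤ (1 + (L/π)²)∫(u')²; dividing yields the same α.) With (π/L)² = π^2/4 and c = -9/5, the largest admissible constant is α = ((π/L)² + c)/((π/L)² + 1).
Simplifying, α = (-36/5 + π^2)/(4 + π^2).


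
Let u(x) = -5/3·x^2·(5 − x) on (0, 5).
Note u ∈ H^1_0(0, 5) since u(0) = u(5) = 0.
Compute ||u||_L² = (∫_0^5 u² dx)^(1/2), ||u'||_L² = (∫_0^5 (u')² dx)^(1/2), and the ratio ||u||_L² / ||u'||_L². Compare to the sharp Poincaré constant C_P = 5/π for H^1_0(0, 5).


||u||_L² / ||u'||_L² = 5*sqrt(14)/14 < C_P = 5/π.

u(x) = -5/3·x^2·(5 − x), so u'(x) = 5*x*(3*x - 10)/3.
u(x) = -5/3·x^2·(5 − x) vanishes at x = 0 and x = 5, so u ∈ H^1_0(0, 5). Differentiate via the product rule and integrate the resulting polynomials term by term.
  ∫_0^5 u² dx = ∫_0^5 (25*x^6/9 - 250*x^5/9 + 625*x^4/9) dx. Term by term:
    ∫_0^5 25*x^6/9 dx = 1953125/63;  ∫_0^5 -250*x^5/9 dx = -1953125/27;  ∫_0^5 625*x^4/9 dx = 390625/9.
  Sum: 1953125/63 − 1953125/27 + 390625/9 = 390625/189.
  ∫_0^5 (u')² dx = ∫_0^5 (25*x^4 - 500*x^3/3 + 2500*x^2/9) dx. Term by term:
    ∫_0^5 25*x^4 dx = 15625;  ∫_0^5 -500*x^3/3 dx = -78125/3;  ∫_0^5 2500*x^2/9 dx = 312500/27.
  Sum: 15625 − 78125/3 + 312500/27 = 31250/27.
∫_0^5 u² dx = 390625/189, so ||u||_L² = 625*sqrt(21)/63.
∫_0^5 (u')² dx = 31250/27, so ||u'||_L² = 125*sqrt(6)/9.
Ratio ||u||_L² / ||u'||_L² = 5*sqrt(14)/14.
Sharp Poincaré constant on H^1_0(0, 5) is C_P = L/π = 5/π, achieved by sin(π/5·x).
A polynomial bump cannot attain the sharp Poincaré constant (only the first sine eigenfunction does), so the ratio is strictly less than C_P, consistent with ||u||_L² ≤ C_P ||u'||_L².


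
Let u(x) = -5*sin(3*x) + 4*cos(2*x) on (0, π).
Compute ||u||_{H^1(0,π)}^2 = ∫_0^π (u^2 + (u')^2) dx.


||u||_{H^1(0,π)}^2 = -240 + 165*π

u'(x) = -8*sin(2*x) - 15*cos(3*x).
Expand u² and (u')² and integrate term by term on (0, π), using: for integers n ≥ 1, ∫_0^π sin²(nx) dx = ∫_0^π cos²(nx) dx = π/2; for n ≠ n', ∫_0^π sin(nx)sin(n'x) dx = ∫_0^π cos(nx)cos(n'x) dx = 0; and by product-to-sum, ∫_0^π sin(nx)cos(n'x) dx = ½∫_0^π [sin((n+n')x) + sin((n−n')x)] dx, which is 0 when n+n' is even and 2n/(n²−n'²) when n+n' is odd (it need not vanish on (0, π)).
  u² squared terms: (-5)²·∫sin(3x)² dx = 25·π/2 = 25*π/2;  (4)²·∫cos(2x)² dx = 16·π/2 = 8*π.
  u² cross terms: 2·(-5)·(4)·∫sin(3x)·cos(2x) dx = -40·(6/5) = -48.
  So ∫_0^π u² dx = 25*π/2 + 8*π − 48 = -48 + 41*π/2.
  (u')² squared terms: (-15)²·∫cos(3x)² dx = 225·π/2 = 225*π/2;  (-8)²·∫sin(2x)² dx = 64·π/2 = 32*π.
  (u')² cross terms: 2·(-15)·(-8)·∫cos(3x)·sin(2x) dx = 240·(-4/5) = -192.
  So ∫_0^π (u')² dx = 225*π/2 + 32*π − 192 = -192 + 289*π/2.
||u||_{H^1}^2 = (-48 + 41*π/2) + (-192 + 289*π/2) = -240 + 165*π.


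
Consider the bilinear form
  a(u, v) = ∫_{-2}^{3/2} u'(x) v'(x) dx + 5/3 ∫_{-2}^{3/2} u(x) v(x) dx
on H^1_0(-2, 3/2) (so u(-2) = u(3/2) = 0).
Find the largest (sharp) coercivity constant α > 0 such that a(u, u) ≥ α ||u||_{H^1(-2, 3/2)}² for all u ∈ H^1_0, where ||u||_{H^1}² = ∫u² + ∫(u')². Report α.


α = 1

Coercivity of a(·,·) on H^1_0(-2, 3/2) means a(u, u) ≥ α ||u||_{H^1}² for every u ∈ H^1_0.
The interval has length L = 7/2, and Poincaré/coercivity depend only on L. Here a(u, u) = ∫(u')² + (5/3)·∫u².
Here c = 5/3 ≥ 1, so a(u,u) = ∫(u')² + c∫u² ≥ ∫(u')² + ∫u² = ||u||_{H^1}², i.e. α = 1 works. No larger α is possible: a(u,u) ≥ α||u||_{H^1}² means (1−α)∫(u')² ≥ (α−c)∫u², and for the modes u_n = sin(nπ(x−x₀)/L) (x₀ the left endpoint) one has ∫u_n²/∫(u_n')² = (L/(nπ))² → 0, so a(u_n,u_n)/||u_n||_{H^1}² → 1. Hence the optimal constant is α = 1.
Therefore α = 1.


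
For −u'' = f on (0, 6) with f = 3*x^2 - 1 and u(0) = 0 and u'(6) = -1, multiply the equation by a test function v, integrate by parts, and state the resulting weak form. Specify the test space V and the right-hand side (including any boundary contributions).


V = {v ∈ H^1(0, 6) : v(0) = 0} (test functions vanish at x = 0 where u is specified); weak form: ∫_0^6 u'v' dx = ∫_0^6 (3*x^2 - 1) v dx − v(6) for all v ∈ V.

Multiply both sides by a test function v and integrate from 0 to 6:
  ∫_0^6 −u''(x) v(x) dx = ∫_0^6 f(x) v(x) dx.
Integrate the LHS by parts once:
  ∫_0^6 −u'' v dx = −[u'(x) v(x)]_0^6 + ∫_0^6 u'(x) v'(x) dx.
Thus ∫_0^6 u'(x) v'(x) dx = ∫_0^6 f(x) v(x) dx + [u'(x) v(x)]_0^6.
Choose V so that boundary terms are either known or forced to vanish.
Mixed BC: u(0) = 0 (Dirichlet) and u'(6) = -1 (Neumann). Define V = {v ∈ H^1(0, 6) : v(0) = 0}. Then [u' v]_0^6 = u'(6)·v(6) − u'(0)·0 = − v(6).
Weak formulation: find u (satisfying any essential BC) such that ∫_0^6 u'(x) v'(x) dx = ∫_0^6 f v dx − v(6) for all v ∈ V (Dirichlet at 0 absorbed into V; Neumann datum at x = 6 contributes the boundary term).
Substituting f(x) = 3*x^2 - 1, the right-hand side is ∫_0^6 (3*x^2 - 1) v dx − v(6).


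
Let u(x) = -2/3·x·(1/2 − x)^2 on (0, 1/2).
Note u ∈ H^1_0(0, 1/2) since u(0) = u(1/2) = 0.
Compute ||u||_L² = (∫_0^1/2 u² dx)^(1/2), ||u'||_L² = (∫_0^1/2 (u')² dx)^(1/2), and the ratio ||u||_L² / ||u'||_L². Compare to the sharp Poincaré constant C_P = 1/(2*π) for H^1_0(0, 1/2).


||u||_L² / ||u'||_L² = sqrt(14)/28 < C_P = 1/(2*π).

u(x) = -2/3·x·(1/2 − x)^2, so u'(x) = (1 - 6*x)*(2*x - 1)/6.
u(x) = -2/3·x·(1/2 − x)^2 vanishes at x = 0 and x = 1/2, so u ∈ H^1_0(0, 1/2). Differentiate via the product rule and integrate the resulting polynomials term by term.
  ∫_0^1/2 u² dx = ∫_0^1/2 (4*x^6/9 - 8*x^5/9 + 2*x^4/3 - 2*x^3/9 + x^2/36) dx. Term by term:
    ∫_0^1/2 4*x^6/9 dx = 1/2016;  ∫_0^1/2 -8*x^5/9 dx = -1/432;  ∫_0^1/2 2*x^4/3 dx = 1/240;
    ∫_0^1/2 -2*x^3/9 dx = -1/288;  ∫_0^1/2 x^2/36 dx = 1/864.
  Sum: 1/2016 − 1/432 + 1/240 − 1/288 + 1/864 = 1/30240.
  ∫_0^1/2 (u')² dx = ∫_0^1/2 (4*x^4 - 16*x^3/3 + 22*x^2/9 - 4*x/9 + 1/36) dx. Term by term:
    ∫_0^1/2 4*x^4 dx = 1/40;  ∫_0^1/2 -16*x^3/3 dx = -1/12;  ∫_0^1/2 22*x^2/9 dx = 11/108;
    ∫_0^1/2 -4*x/9 dx = -1/18;  ∫_0^1/2 1/36 dx = 1/72.
  Sum: 1/40 − 1/12 + 11/108 − 1/18 + 1/72 = 1/540.
∫_0^1/2 u² dx = 1/30240, so ||u||_L² = sqrt(210)/2520.
∫_0^1/2 (u')² dx = 1/540, so ||u'||_L² = sqrt(15)/90.
Ratio ||u||_L² / ||u'||_L² = sqrt(14)/28.
Sharp Poincaré constant on H^1_0(0, 1/2) is C_P = L/π = 1/(2*π), achieved by sin(2*π·x).
A polynomial bump cannot attain the sharp Poincaré constant (only the first sine eigenfunction does), so the ratio is strictly less than C_P, consistent with ||u||_L² ≤ C_P ||u'||_L².


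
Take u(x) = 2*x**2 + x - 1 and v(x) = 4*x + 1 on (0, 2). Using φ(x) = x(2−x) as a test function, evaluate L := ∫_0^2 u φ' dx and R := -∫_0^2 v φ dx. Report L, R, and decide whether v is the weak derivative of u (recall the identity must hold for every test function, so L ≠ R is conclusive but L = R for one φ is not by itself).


LHS = -20/3, RHS = -20/3. Yes, v = u' weakly.

u(x) = 2*x**2 + x - 1, classical derivative u'(x) = 4*x + 1.
φ(x) = x(2−x), so φ'(x) = 2 - 2*x.
Note φ(0) = φ(2) = 0, so the boundary term u·φ vanishes.
LHS = ∫_0^2 u(x) φ'(x) dx = ∫_0^2 (-4*x^3 + 2*x^2 + 4*x - 2) dx. Term by term:
  ∫_0^2 -4*x^3 dx = -16;  ∫_0^2 2*x^2 dx = 16/3;  ∫_0^2 4*x dx = 8;
  ∫_0^2 -2 dx = -4.
Sum: -16 + 16/3 + 8 − 4 = -20/3.
So LHS = -20/3.
∫_0^2 v(x) φ(x) dx = ∫_0^2 (-4*x^3 + 7*x^2 + 2*x) dx. Term by term:
  ∫_0^2 -4*x^3 dx = -16;  ∫_0^2 7*x^2 dx = 56/3;  ∫_0^2 2*x dx = 4.
Sum: -16 + 56/3 + 4 = 20/3.
So RHS = -∫_0^2 v(x) φ(x) dx = -20/3.
LHS = RHS, so the identity holds for this test φ.
Moreover u is smooth here and v(x) = u'(x) = 4*x + 1 pointwise, so the identity holds for every test function. Hence v is the weak derivative of u.


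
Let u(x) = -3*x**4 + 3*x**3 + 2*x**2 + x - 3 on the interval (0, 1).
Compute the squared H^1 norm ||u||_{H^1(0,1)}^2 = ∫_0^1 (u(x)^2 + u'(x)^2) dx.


||u||_{H^1}^2 = 5737/420

The H^1 norm (squared) on an interval (0, L) is
  ||u||_{H^1}^2 = ∫_0^L u(x)^2 dx + ∫_0^L u'(x)^2 dx.
Compute u'(x) = -12*x**3 + 9*x**2 + 4*x + 1.
Then u(x)^2 = 9*x**8 - 18*x**7 - 3*x**6 + 6*x**5 + 28*x**4 - 14*x**3 - 11*x**2 - 6*x + 9 and u'(x)^2 = 144*x**6 - 216*x**5 - 15*x**4 + 48*x**3 + 34*x**2 + 8*x + 1.
Integrate each monomial from 0 to 1 using ∫_0^1 c·x^n dx = c·1^(n+1)/(n+1):
  ∫_0^1 u(x)^2 dx = ∫_0^1 (9*x^8 - 18*x^7 - 3*x^6 + 6*x^5 + 28*x^4 - 14*x^3 - 11*x^2 - 6*x + 9) dx. Term by term:
    ∫_0^1 9*x^8 dx = 1;  ∫_0^1 -18*x^7 dx = -9/4;  ∫_0^1 -3*x^6 dx = -3/7;
    ∫_0^1 6*x^5 dx = 1;  ∫_0^1 28*x^4 dx = 28/5;  ∫_0^1 -14*x^3 dx = -7/2;
    ∫_0^1 -11*x^2 dx = -11/3;  ∫_0^1 -6*x dx = -3;  ∫_0^1 9 dx = 9.
  Sum: 1 − 9/4 − 3/7 + 1 + 28/5 − 7/2 − 11/3 − 3 + 9 = 1577/420.
  ∫_0^1 u'(x)^2 dx = ∫_0^1 (144*x^6 - 216*x^5 - 15*x^4 + 48*x^3 + 34*x^2 + 8*x + 1) dx. Term by term:
    ∫_0^1 144*x^6 dx = 144/7;  ∫_0^1 -216*x^5 dx = -36;  ∫_0^1 -15*x^4 dx = -3;
    ∫_0^1 48*x^3 dx = 12;  ∫_0^1 34*x^2 dx = 34/3;  ∫_0^1 8*x dx = 4;
    ∫_0^1 1 dx = 1.
  Sum: 144/7 − 36 − 3 + 12 + 34/3 + 4 + 1 = 208/21.
Adding: ||u||_{H^1}^2 = 1577/420 + 208/21 = 5737/420.


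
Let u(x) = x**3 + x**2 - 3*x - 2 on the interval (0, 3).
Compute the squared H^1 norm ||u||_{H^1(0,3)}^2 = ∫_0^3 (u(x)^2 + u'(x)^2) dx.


||u||_{H^1}^2 = 52383/70

The H^1 norm (squared) on an interval (0, L) is
  ||u||_{H^1}^2 = ∫_0^L u(x)^2 dx + ∫_0^L u'(x)^2 dx.
Compute u'(x) = 3*x**2 + 2*x - 3.
Then u(x)^2 = x**6 + 2*x**5 - 5*x**4 - 10*x**3 + 5*x**2 + 12*x + 4 and u'(x)^2 = 9*x**4 + 12*x**3 - 14*x**2 - 12*x + 9.
Integrate each monomial from 0 to 3 using ∫_0^3 c·x^n dx = c·3^(n+1)/(n+1):
  ∫_0^3 u(x)^2 dx = ∫_0^3 (x^6 + 2*x^5 - 5*x^4 - 10*x^3 + 5*x^2 + 12*x + 4) dx. Term by term:
    ∫_0^3 x^6 dx = 2187/7;  ∫_0^3 2*x^5 dx = 243;  ∫_0^3 -5*x^4 dx = -243;
    ∫_0^3 -10*x^3 dx = -405/2;  ∫_0^3 5*x^2 dx = 45;  ∫_0^3 12*x dx = 54;
    ∫_0^3 4 dx = 12.
  Sum: 2187/7 + 243 − 243 − 405/2 + 45 + 54 + 12 = 3093/14.
  ∫_0^3 u'(x)^2 dx = ∫_0^3 (9*x^4 + 12*x^3 - 14*x^2 - 12*x + 9) dx. Term by term:
    ∫_0^3 9*x^4 dx = 2187/5;  ∫_0^3 12*x^3 dx = 243;  ∫_0^3 -14*x^2 dx = -126;
    ∫_0^3 -12*x dx = -54;  ∫_0^3 9 dx = 27.
  Sum: 2187/5 + 243 − 126 − 54 + 27 = 2637/5.
Adding: ||u||_{H^1}^2 = 3093/14 + 2637/5 = 52383/70.


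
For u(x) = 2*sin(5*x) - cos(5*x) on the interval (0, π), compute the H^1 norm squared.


||u||_{H^1(0,π)}^2 = 65*π

u'(x) = 5*sin(5*x) + 10*cos(5*x).
Expand u² and (u')² and integrate term by term on (0, π), using: for integers n ≥ 1, ∫_0^π sin²(nx) dx = ∫_0^π cos²(nx) dx = π/2; for n ≠ n', ∫_0^π sin(nx)sin(n'x) dx = ∫_0^π cos(nx)cos(n'x) dx = 0; and by product-to-sum, ∫_0^π sin(nx)cos(n'x) dx = ½∫_0^π [sin((n+n')x) + sin((n−n')x)] dx, which is 0 when n+n' is even and 2n/(n²−n'²) when n+n' is odd (it need not vanish on (0, π)).
  u² squared terms: (-1)²·∫cos(5x)² dx = 1·π/2 = π/2;  (2)²·∫sin(5x)² dx = 4·π/2 = 2*π.
  u² cross terms: 2·(-1)·(2)·∫cos(5x)·sin(5x) dx = -4·(0) = 0.
  So ∫_0^π u² dx = π/2 + 2*π + 0 = 5*π/2.
  (u')² squared terms: (5)²·∫sin(5x)² dx = 25·π/2 = 25*π/2;  (10)²·∫cos(5x)² dx = 100·π/2 = 50*π.
  (u')² cross terms: 2·(5)·(10)·∫sin(5x)·cos(5x) dx = 100·(0) = 0.
  So ∫_0^π (u')² dx = 25*π/2 + 50*π + 0 = 125*π/2.
||u||_{H^1}^2 = (5*π/2) + (125*π/2) = 65*π.


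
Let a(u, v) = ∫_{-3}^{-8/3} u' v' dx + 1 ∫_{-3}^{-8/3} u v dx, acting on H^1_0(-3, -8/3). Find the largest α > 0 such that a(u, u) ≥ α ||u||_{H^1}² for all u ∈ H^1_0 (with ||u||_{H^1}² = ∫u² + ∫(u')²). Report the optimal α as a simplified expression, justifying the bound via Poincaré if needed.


α = 1

Coercivity of a(·,·) on H^1_0(-3, -8/3) means a(u, u) ≥ α ||u||_{H^1}² for every u ∈ H^1_0.
The interval has length L = 1/3, and Poincaré/coercivity depend only on L. Here a(u, u) = ∫(u')² + (1)·∫u².
Here c = 1 ≥ 1, so a(u,u) = ∫(u')² + c∫u² ≥ ∫(u')² + ∫u² = ||u||_{H^1}², i.e. α = 1 works. No larger α is possible: a(u,u) ≥ α||u||_{H^1}² means (1−α)∫(u')² ≥ (α−c)∫u², and for the modes u_n = sin(nπ(x−x₀)/L) (x₀ the left endpoint) one has ∫u_n²/∫(u_n')² = (L/(nπ))² → 0, so a(u_n,u_n)/||u_n||_{H^1}² → 1. Hence the optimal constant is α = 1.
Therefore α = 1.


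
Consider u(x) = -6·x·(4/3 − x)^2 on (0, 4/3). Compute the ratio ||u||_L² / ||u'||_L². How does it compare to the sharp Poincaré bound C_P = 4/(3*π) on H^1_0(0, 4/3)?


||u||_L² / ||u'||_L² = 2*sqrt(14)/21 < C_P = 4/(3*π).

u(x) = -6·x·(4/3 − x)^2, so u'(x) = 2*(4 - 9*x)*(x - 4/3).
u(x) = -6·x·(4/3 − x)^2 vanishes at x = 0 and x = 4/3, so u ∈ H^1_0(0, 4/3). Differentiate via the product rule and integrate the resulting polynomials term by term.
  ∫_0^4/3 u² dx = ∫_0^4/3 (36*x^6 - 192*x^5 + 384*x^4 - 1024*x^3/3 + 1024*x^2/9) dx. Term by term:
    ∫_0^4/3 36*x^6 dx = 65536/1701;  ∫_0^4/3 -192*x^5 dx = -131072/729;  ∫_0^4/3 384*x^4 dx = 131072/405;
    ∫_0^4/3 -1024*x^3/3 dx = -65536/243;  ∫_0^4/3 1024*x^2/9 dx = 65536/729.
  Sum: 65536/1701 − 131072/729 + 131072/405 − 65536/243 + 65536/729 = 65536/25515.
  ∫_0^4/3 (u')² dx = ∫_0^4/3 (324*x^4 - 1152*x^3 + 1408*x^2 - 2048*x/3 + 1024/9) dx. Term by term:
    ∫_0^4/3 324*x^4 dx = 4096/15;  ∫_0^4/3 -1152*x^3 dx = -8192/9;  ∫_0^4/3 1408*x^2 dx = 90112/81;
    ∫_0^4/3 -2048*x/3 dx = -16384/27;  ∫_0^4/3 1024/9 dx = 4096/27.
  Sum: 4096/15 − 8192/9 + 90112/81 − 16384/27 + 4096/27 = 8192/405.
∫_0^4/3 u² dx = 65536/25515, so ||u||_L² = 256*sqrt(35)/945.
∫_0^4/3 (u')² dx = 8192/405, so ||u'||_L² = 64*sqrt(10)/45.
Ratio ||u||_L² / ||u'||_L² = 2*sqrt(14)/21.
Sharp Poincaré constant on H^1_0(0, 4/3) is C_P = L/π = 4/(3*π), achieved by sin(3*π/4·x).
A polynomial bump cannot attain the sharp Poincaré constant (only the first sine eigenfunction does), so the ratio is strictly less than C_P, consistent with ||u||_L² ≤ C_P ||u'||_L².


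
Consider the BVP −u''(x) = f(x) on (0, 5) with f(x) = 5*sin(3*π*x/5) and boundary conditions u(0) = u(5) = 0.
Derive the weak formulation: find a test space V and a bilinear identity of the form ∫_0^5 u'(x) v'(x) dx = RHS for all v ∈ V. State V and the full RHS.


V = H^1_0(0, 5) (so v(0) = v(5) = 0); weak form: ∫_0^5 u'v' dx = ∫_0^5 (5*sin(3*π*x/5)) v dx for all v ∈ V.

Multiply both sides by a test function v and integrate from 0 to 5:
  ∫_0^5 −u''(x) v(x) dx = ∫_0^5 f(x) v(x) dx.
Integrate the LHS by parts once:
  ∫_0^5 −u'' v dx = −[u'(x) v(x)]_0^5 + ∫_0^5 u'(x) v'(x) dx.
Thus ∫_0^5 u'(x) v'(x) dx = ∫_0^5 f(x) v(x) dx + [u'(x) v(x)]_0^5.
Choose V so that boundary terms are either known or forced to vanish.
u is Dirichlet: u(0) = u(5) = 0. Let V = H^1_0(0, 5); then v(0) = v(5) = 0, and [u' v]_0^5 = 0.
Weak formulation: find u (satisfying any essential BC) such that ∫_0^5 u'(x) v'(x) dx = ∫_0^5 f v dx for all v ∈ V.
Substituting f(x) = 5*sin(3*π*x/5), the right-hand side is ∫_0^5 (5*sin(3*π*x/5)) v dx.


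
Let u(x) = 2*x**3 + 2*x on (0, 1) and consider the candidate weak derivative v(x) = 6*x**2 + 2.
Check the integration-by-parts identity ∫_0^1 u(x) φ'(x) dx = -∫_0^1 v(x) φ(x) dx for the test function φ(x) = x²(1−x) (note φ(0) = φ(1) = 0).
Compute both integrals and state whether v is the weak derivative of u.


LHS = -11/30, RHS = -11/30. Yes, v = u' weakly.

u(x) = 2*x**3 + 2*x, classical derivative u'(x) = 6*x**2 + 2.
φ(x) = x²(1−x), so φ'(x) = x*(2 - 3*x).
Note φ(0) = φ(1) = 0, so the boundary term u·φ vanishes.
LHS = ∫_0^1 u(x) φ'(x) dx = ∫_0^1 (-6*x^5 + 4*x^4 - 6*x^3 + 4*x^2) dx. Term by term:
  ∫_0^1 -6*x^5 dx = -1;  ∫_0^1 4*x^4 dx = 4/5;  ∫_0^1 -6*x^3 dx = -3/2;
  ∫_0^1 4*x^2 dx = 4/3.
Sum: -1 + 4/5 − 3/2 + 4/3 = -11/30.
So LHS = -11/30.
∫_0^1 v(x) φ(x) dx = ∫_0^1 (-6*x^5 + 6*x^4 - 2*x^3 + 2*x^2) dx. Term by term:
  ∫_0^1 -6*x^5 dx = -1;  ∫_0^1 6*x^4 dx = 6/5;  ∫_0^1 -2*x^3 dx = -1/2;
  ∫_0^1 2*x^2 dx = 2/3.
Sum: -1 + 6/5 − 1/2 + 2/3 = 11/30.
So RHS = -∫_0^1 v(x) φ(x) dx = -11/30.
LHS = RHS, so the identity holds for this test φ.
Moreover u is smooth here and v(x) = u'(x) = 6*x**2 + 2 pointwise, so the identity holds for every test function. Hence v is the weak derivative of u.


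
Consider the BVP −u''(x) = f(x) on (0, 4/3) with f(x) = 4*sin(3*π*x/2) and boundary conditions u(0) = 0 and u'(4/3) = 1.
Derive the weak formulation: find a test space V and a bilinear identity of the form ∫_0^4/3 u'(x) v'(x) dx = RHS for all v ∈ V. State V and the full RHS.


V = {v ∈ H^1(0, 4/3) : v(0) = 0} (test functions vanish at x = 0 where u is specified); weak form: ∫_0^4/3 u'v' dx = ∫_0^4/3 (4*sin(3*π*x/2)) v dx + v(4/3) for all v ∈ V.

Multiply both sides by a test function v and integrate from 0 to 4/3:
  ∫_0^4/3 −u''(x) v(x) dx = ∫_0^4/3 f(x) v(x) dx.
Integrate the LHS by parts once:
  ∫_0^4/3 −u'' v dx = −[u'(x) v(x)]_0^4/3 + ∫_0^4/3 u'(x) v'(x) dx.
Thus ∫_0^4/3 u'(x) v'(x) dx = ∫_0^4/3 f(x) v(x) dx + [u'(x) v(x)]_0^4/3.
Choose V so that boundary terms are either known or forced to vanish.
Mixed BC: u(0) = 0 (Dirichlet) and u'(4/3) = 1 (Neumann). Define V = {v ∈ H^1(0, 4/3) : v(0) = 0}. Then [u' v]_0^4/3 = u'(4/3)·v(4/3) − u'(0)·0 = v(4/3).
Weak formulation: find u (satisfying any essential BC) such that ∫_0^4/3 u'(x) v'(x) dx = ∫_0^4/3 f v dx + v(4/3) for all v ∈ V (Dirichlet at 0 absorbed into V; Neumann datum at x = 4/3 contributes the boundary term).
Substituting f(x) = 4*sin(3*π*x/2), the right-hand side is ∫_0^4/3 (4*sin(3*π*x/2)) v dx + v(4/3).


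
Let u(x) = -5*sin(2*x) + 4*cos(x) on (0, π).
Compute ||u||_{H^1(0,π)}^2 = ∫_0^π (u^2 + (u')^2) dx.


||u||_{H^1(0,π)}^2 = -320/3 + 157*π/2

u'(x) = -4*sin(x) - 10*cos(2*x).
Expand u² and (u')² and integrate term by term on (0, π), using: for integers n ≥ 1, ∫_0^π sin²(nx) dx = ∫_0^π cos²(nx) dx = π/2; for n ≠ n', ∫_0^π sin(nx)sin(n'x) dx = ∫_0^π cos(nx)cos(n'x) dx = 0; and by product-to-sum, ∫_0^π sin(nx)cos(n'x) dx = ½∫_0^π [sin((n+n')x) + sin((n−n')x)] dx, which is 0 when n+n' is even and 2n/(n²−n'²) when n+n' is odd (it need not vanish on (0, π)).
  u² squared terms: (-5)²·∫sin(2x)² dx = 25·π/2 = 25*π/2;  (4)²·∫cos(x)² dx = 16·π/2 = 8*π.
  u² cross terms: 2·(-5)·(4)·∫sin(2x)·cos(x) dx = -40·(4/3) = -160/3.
  So ∫_0^π u² dx = 25*π/2 + 8*π − 160/3 = -160/3 + 41*π/2.
  (u')² squared terms: (-10)²·∫cos(2x)² dx = 100·π/2 = 50*π;  (-4)²·∫sin(x)² dx = 16·π/2 = 8*π.
  (u')² cross terms: 2·(-10)·(-4)·∫cos(2x)·sin(x) dx = 80·(-2/3) = -160/3.
  So ∫_0^π (u')² dx = 50*π + 8*π − 160/3 = -160/3 + 58*π.
||u||_{H^1}^2 = (-160/3 + 41*π/2) + (-160/3 + 58*π) = -320/3 + 157*π/2.


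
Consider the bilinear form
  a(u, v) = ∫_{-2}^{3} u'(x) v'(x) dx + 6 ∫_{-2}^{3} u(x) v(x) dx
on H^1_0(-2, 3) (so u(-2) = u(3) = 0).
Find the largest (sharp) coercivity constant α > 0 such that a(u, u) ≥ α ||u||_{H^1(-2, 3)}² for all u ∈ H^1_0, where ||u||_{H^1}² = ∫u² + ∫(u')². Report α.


α = 1

Coercivity of a(·,·) on H^1_0(-2, 3) means a(u, u) ≥ α ||u||_{H^1}² for every u ∈ H^1_0.
The interval has length L = 5, and Poincaré/coercivity depend only on L. Here a(u, u) = ∫(u')² + (6)·∫u².
Here c = 6 ≥ 1, so a(u,u) = ∫(u')² + c∫u² ≥ ∫(u')² + ∫u² = ||u||_{H^1}², i.e. α = 1 works. No larger α is possible: a(u,u) ≥ α||u||_{H^1}² means (1−α)∫(u')² ≥ (α−c)∫u², and for the modes u_n = sin(nπ(x−x₀)/L) (x₀ the left endpoint) one has ∫u_n²/∫(u_n')² = (L/(nπ))² → 0, so a(u_n,u_n)/||u_n||_{H^1}² → 1. Hence the optimal constant is α = 1.
Therefore α = 1.


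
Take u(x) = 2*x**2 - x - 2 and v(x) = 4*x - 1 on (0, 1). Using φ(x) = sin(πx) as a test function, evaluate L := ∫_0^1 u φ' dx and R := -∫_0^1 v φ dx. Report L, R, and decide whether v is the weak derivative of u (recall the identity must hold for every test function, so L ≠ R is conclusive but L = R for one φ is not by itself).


LHS = -2/π, RHS = -2/π. Yes, v = u' weakly.

u(x) = 2*x**2 - x - 2, classical derivative u'(x) = 4*x - 1.
φ(x) = sin(πx), so φ'(x) = π*cos(π*x).
Note φ(0) = φ(1) = 0, so the boundary term u·φ vanishes.
LHS = ∫_0^1 u(x) φ'(x) dx = ∫_0^1 (2*π*x^2*cos(π*x) - π*x*cos(π*x) - 2*π*cos(π*x)) dx. Term by term:
  ∫_0^1 -2*π*cos(π*x) dx = 0;  ∫_0^1 -π*x*cos(π*x) dx = 2/π;  ∫_0^1 2*π*x^2*cos(π*x) dx = -4/π.
Sum: 0 + 2/π − 4/π = -2/π.
So LHS = -2/π.
∫_0^1 v(x) φ(x) dx = ∫_0^1 (4*x*sin(π*x) - sin(π*x)) dx. Term by term:
  ∫_0^1 -sin(π*x) dx = -2/π;  ∫_0^1 4*x*sin(π*x) dx = 4/π.
Sum: -2/π + 4/π = 2/π.
So RHS = -∫_0^1 v(x) φ(x) dx = -2/π.
LHS = RHS, so the identity holds for this test φ.
Moreover u is smooth here and v(x) = u'(x) = 4*x - 1 pointwise, so the identity holds for every test function. Hence v is the weak derivative of u.


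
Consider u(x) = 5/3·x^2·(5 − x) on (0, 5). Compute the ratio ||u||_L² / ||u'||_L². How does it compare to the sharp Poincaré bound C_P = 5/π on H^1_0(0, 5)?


||u||_L² / ||u'||_L² = 5*sqrt(14)/14 < C_P = 5/π.

u(x) = 5/3·x^2·(5 − x), so u'(x) = 5*x*(10 - 3*x)/3.
u(x) = 5/3·x^2·(5 − x) vanishes at x = 0 and x = 5, so u ∈ H^1_0(0, 5). Differentiate via the product rule and integrate the resulting polynomials term by term.
  ∫_0^5 u² dx = ∫_0^5 (25*x^6/9 - 250*x^5/9 + 625*x^4/9) dx. Term by term:
    ∫_0^5 25*x^6/9 dx = 1953125/63;  ∫_0^5 -250*x^5/9 dx = -1953125/27;  ∫_0^5 625*x^4/9 dx = 390625/9.
  Sum: 1953125/63 − 1953125/27 + 390625/9 = 390625/189.
  ∫_0^5 (u')² dx = ∫_0^5 (25*x^4 - 500*x^3/3 + 2500*x^2/9) dx. Term by term:
    ∫_0^5 25*x^4 dx = 15625;  ∫_0^5 -500*x^3/3 dx = -78125/3;  ∫_0^5 2500*x^2/9 dx = 312500/27.
  Sum: 15625 − 78125/3 + 312500/27 = 31250/27.
∫_0^5 u² dx = 390625/189, so ||u||_L² = 625*sqrt(21)/63.
∫_0^5 (u')² dx = 31250/27, so ||u'||_L² = 125*sqrt(6)/9.
Ratio ||u||_L² / ||u'||_L² = 5*sqrt(14)/14.
Sharp Poincaré constant on H^1_0(0, 5) is C_P = L/π = 5/π, achieved by sin(π/5·x).
A polynomial bump cannot attain the sharp Poincaré constant (only the first sine eigenfunction does), so the ratio is strictly less than C_P, consistent with ||u||_L² ≤ C_P ||u'||_L².


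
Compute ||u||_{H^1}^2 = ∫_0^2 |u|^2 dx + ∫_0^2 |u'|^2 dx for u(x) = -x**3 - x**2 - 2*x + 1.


||u||_{H^1}^2 = 26378/105

The H^1 norm (squared) on an interval (0, L) is
  ||u||_{H^1}^2 = ∫_0^L u(x)^2 dx + ∫_0^L u'(x)^2 dx.
Compute u'(x) = -3*x**2 - 2*x - 2.
Then u(x)^2 = x**6 + 2*x**5 + 5*x**4 + 2*x**3 + 2*x**2 - 4*x + 1 and u'(x)^2 = 9*x**4 + 12*x**3 + 16*x**2 + 8*x + 4.
Integrate each monomial from 0 to 2 using ∫_0^2 c·x^n dx = c·2^(n+1)/(n+1):
  ∫_0^2 u(x)^2 dx = ∫_0^2 (x^6 + 2*x^5 + 5*x^4 + 2*x^3 + 2*x^2 - 4*x + 1) dx. Term by term:
    ∫_0^2 x^6 dx = 128/7;  ∫_0^2 2*x^5 dx = 64/3;  ∫_0^2 5*x^4 dx = 32;
    ∫_0^2 2*x^3 dx = 8;  ∫_0^2 2*x^2 dx = 16/3;  ∫_0^2 -4*x dx = -8;
    ∫_0^2 1 dx = 2.
  Sum: 128/7 + 64/3 + 32 + 8 + 16/3 − 8 + 2 = 1658/21.
  ∫_0^2 u'(x)^2 dx = ∫_0^2 (9*x^4 + 12*x^3 + 16*x^2 + 8*x + 4) dx. Term by term:
    ∫_0^2 9*x^4 dx = 288/5;  ∫_0^2 12*x^3 dx = 48;  ∫_0^2 16*x^2 dx = 128/3;
    ∫_0^2 8*x dx = 16;  ∫_0^2 4 dx = 8.
  Sum: 288/5 + 48 + 128/3 + 16 + 8 = 2584/15.
Adding: ||u||_{H^1}^2 = 1658/21 + 2584/15 = 26378/105.


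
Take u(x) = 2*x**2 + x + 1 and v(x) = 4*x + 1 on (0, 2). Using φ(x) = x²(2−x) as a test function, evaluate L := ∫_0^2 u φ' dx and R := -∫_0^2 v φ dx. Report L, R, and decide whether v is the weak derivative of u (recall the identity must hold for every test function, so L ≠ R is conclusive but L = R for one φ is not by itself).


LHS = -116/15, RHS = -116/15. Yes, v = u' weakly.

u(x) = 2*x**2 + x + 1, classical derivative u'(x) = 4*x + 1.
φ(x) = x²(2−x), so φ'(x) = x*(4 - 3*x).
Note φ(0) = φ(2) = 0, so the boundary term u·φ vanishes.
LHS = ∫_0^2 u(x) φ'(x) dx = ∫_0^2 (-6*x^4 + 5*x^3 + x^2 + 4*x) dx. Term by term:
  ∫_0^2 -6*x^4 dx = -192/5;  ∫_0^2 5*x^3 dx = 20;  ∫_0^2 x^2 dx = 8/3;
  ∫_0^2 4*x dx = 8.
Sum: -192/5 + 20 + 8/3 + 8 = -116/15.
So LHS = -116/15.
∫_0^2 v(x) φ(x) dx = ∫_0^2 (-4*x^4 + 7*x^3 + 2*x^2) dx. Term by term:
  ∫_0^2 -4*x^4 dx = -128/5;  ∫_0^2 7*x^3 dx = 28;  ∫_0^2 2*x^2 dx = 16/3.
Sum: -128/5 + 28 + 16/3 = 116/15.
So RHS = -∫_0^2 v(x) φ(x) dx = -116/15.
LHS = RHS, so the identity holds for this test φ.
Moreover u is smooth here and v(x) = u'(x) = 4*x + 1 pointwise, so the identity holds for every test function. Hence v is the weak derivative of u.


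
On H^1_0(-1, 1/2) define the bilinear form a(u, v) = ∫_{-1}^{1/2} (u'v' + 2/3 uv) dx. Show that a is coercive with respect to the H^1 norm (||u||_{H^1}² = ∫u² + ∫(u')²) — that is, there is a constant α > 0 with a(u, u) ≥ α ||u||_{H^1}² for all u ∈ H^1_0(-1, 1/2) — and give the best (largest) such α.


α = 2*(3 + 2*π^2)/(9 + 4*π^2)

Coercivity of a(·,·) on H^1_0(-1, 1/2) means a(u, u) ≥ α ||u||_{H^1}² for every u ∈ H^1_0.
The interval has length L = 3/2, and Poincaré/coercivity depend only on L. Here a(u, u) = ∫(u')² + (2/3)·∫u².
Here 0 < c = 2/3 < 1. The condition a(u,u) ≥ α||u||_{H^1}² reads (1−α)∫(u')² ≥ (α−c)∫u². Any admissible α is ≤ 1 (rapidly oscillating u have ∫u²/∫(u')² → 0), and α = 1 would force 0 ≥ (1−c)∫u², impossible since c < 1; so 1−α > 0. By the sharp Poincaré inequality on H^1_0 of an interval of length L, ∫(u')² ≥ (π/L)²∫u² with equality for the first sine mode sin(π(x−x₀)/L) (x₀ the left endpoint), so the inequality holds for all u iff (1−α)(π/L)² ≥ α − c, i.e. α ≤ ((π/L)² + c)/((π/L)² + 1) = (1 + c(L/π)²)/(1 + (L/π)²). With (π/L)² = 4*π^2/9 and c = 2/3, the largest admissible constant is α = ((π/L)² + c)/((π/L)² + 1).
Simplifying, α = 2*(3 + 2*π^2)/(9 + 4*π^2).


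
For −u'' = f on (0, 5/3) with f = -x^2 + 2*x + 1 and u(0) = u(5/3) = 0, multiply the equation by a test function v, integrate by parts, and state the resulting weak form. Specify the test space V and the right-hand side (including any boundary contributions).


V = H^1_0(0, 5/3) (so v(0) = v(5/3) = 0); weak form: ∫_0^5/3 u'v' dx = ∫_0^5/3 (-x^2 + 2*x + 1) v dx for all v ∈ V.

Multiply both sides by a test function v and integrate from 0 to 5/3:
  ∫_0^5/3 −u''(x) v(x) dx = ∫_0^5/3 f(x) v(x) dx.
Integrate the LHS by parts once:
  ∫_0^5/3 −u'' v dx = −[u'(x) v(x)]_0^5/3 + ∫_0^5/3 u'(x) v'(x) dx.
Thus ∫_0^5/3 u'(x) v'(x) dx = ∫_0^5/3 f(x) v(x) dx + [u'(x) v(x)]_0^5/3.
Choose V so that boundary terms are either known or forced to vanish.
u is Dirichlet: u(0) = u(5/3) = 0. Let V = H^1_0(0, 5/3); then v(0) = v(5/3) = 0, and [u' v]_0^5/3 = 0.
Weak formulation: find u (satisfying any essential BC) such that ∫_0^5/3 u'(x) v'(x) dx = ∫_0^5/3 f v dx for all v ∈ V.
Substituting f(x) = -x^2 + 2*x + 1, the right-hand side is ∫_0^5/3 (-x^2 + 2*x + 1) v dx.


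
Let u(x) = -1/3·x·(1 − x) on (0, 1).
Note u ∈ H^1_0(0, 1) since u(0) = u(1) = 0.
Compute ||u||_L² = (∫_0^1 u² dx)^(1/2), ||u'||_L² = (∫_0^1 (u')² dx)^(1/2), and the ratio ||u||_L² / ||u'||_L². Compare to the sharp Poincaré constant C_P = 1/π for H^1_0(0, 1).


||u||_L² / ||u'||_L² = sqrt(10)/10 < C_P = 1/π.

u(x) = -1/3·x·(1 − x), so u'(x) = 2*x/3 - 1/3.
u(x) = -1/3·x·(1 − x) vanishes at x = 0 and x = 1, so u ∈ H^1_0(0, 1). Differentiate via the product rule and integrate the resulting polynomials term by term.
  ∫_0^1 u² dx = ∫_0^1 (x^4/9 - 2*x^3/9 + x^2/9) dx. Term by term:
    ∫_0^1 x^4/9 dx = 1/45;  ∫_0^1 -2*x^3/9 dx = -1/18;  ∫_0^1 x^2/9 dx = 1/27.
  Sum: 1/45 − 1/18 + 1/27 = 1/270.
  ∫_0^1 (u')² dx = ∫_0^1 (4*x^2/9 - 4*x/9 + 1/9) dx. Term by term:
    ∫_0^1 4*x^2/9 dx = 4/27;  ∫_0^1 -4*x/9 dx = -2/9;  ∫_0^1 1/9 dx = 1/9.
  Sum: 4/27 − 2/9 + 1/9 = 1/27.
∫_0^1 u² dx = 1/270, so ||u||_L² = sqrt(30)/90.
∫_0^1 (u')² dx = 1/27, so ||u'||_L² = sqrt(3)/9.
Ratio ||u||_L² / ||u'||_L² = sqrt(10)/10.
Sharp Poincaré constant on H^1_0(0, 1) is C_P = L/π = 1/π, achieved by sin(π·x).
A polynomial bump cannot attain the sharp Poincaré constant (only the first sine eigenfunction does), so the ratio is strictly less than C_P, consistent with ||u||_L² ≤ C_P ||u'||_L².


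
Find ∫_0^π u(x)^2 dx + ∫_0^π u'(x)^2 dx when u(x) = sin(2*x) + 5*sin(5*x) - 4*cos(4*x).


||u||_{H^1(0,π)}^2 = -6800/9 + 927*π/2

u'(x) = 16*sin(4*x) + 2*cos(2*x) + 25*cos(5*x).
Expand u² and (u')² and integrate term by term on (0, π), using: for integers n ≥ 1, ∫_0^π sin²(nx) dx = ∫_0^π cos²(nx) dx = π/2; for n ≠ n', ∫_0^π sin(nx)sin(n'x) dx = ∫_0^π cos(nx)cos(n'x) dx = 0; and by product-to-sum, ∫_0^π sin(nx)cos(n'x) dx = ½∫_0^π [sin((n+n')x) + sin((n−n')x)] dx, which is 0 when n+n' is even and 2n/(n²−n'²) when n+n' is odd (it need not vanish on (0, π)).
  u² squared terms: (-4)²·∫cos(4x)² dx = 16·π/2 = 8*π;  (5)²·∫sin(5x)² dx = 25·π/2 = 25*π/2;  (1)²·∫sin(2x)² dx = 1·π/2 = π/2.
  u² cross terms: 2·(-4)·(5)·∫cos(4x)·sin(5x) dx = -40·(10/9) = -400/9;  2·(-4)·(1)·∫cos(4x)·sin(2x) dx = -8·(0) = 0;  2·(5)·(1)·∫sin(5x)·sin(2x) dx = 10·(0) = 0.
  So ∫_0^π u² dx = 8*π + 25*π/2 + π/2 − 400/9 + 0 + 0 = -400/9 + 21*π.
  (u')² squared terms: (2)²·∫cos(2x)² dx = 4·π/2 = 2*π;  (16)²·∫sin(4x)² dx = 256·π/2 = 128*π;  (25)²·∫cos(5x)² dx = 625·π/2 = 625*π/2.
  (u')² cross terms: 2·(2)·(16)·∫cos(2x)·sin(4x) dx = 64·(0) = 0;  2·(2)·(25)·∫cos(2x)·cos(5x) dx = 100·(0) = 0;  2·(16)·(25)·∫sin(4x)·cos(5x) dx = 800·(-8/9) = -6400/9.
  So ∫_0^π (u')² dx = 2*π + 128*π + 625*π/2 + 0 + 0 − 6400/9 = -6400/9 + 885*π/2.
||u||_{H^1}^2 = (-400/9 + 21*π) + (-6400/9 + 885*π/2) = -6800/9 + 927*π/2.


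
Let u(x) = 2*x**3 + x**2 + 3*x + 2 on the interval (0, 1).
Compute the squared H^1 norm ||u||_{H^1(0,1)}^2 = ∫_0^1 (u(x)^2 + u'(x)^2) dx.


||u||_{H^1}^2 = 13273/210

The H^1 norm (squared) on an interval (0, L) is
  ||u||_{H^1}^2 = ∫_0^L u(x)^2 dx + ∫_0^L u'(x)^2 dx.
Compute u'(x) = 6*x**2 + 2*x + 3.
Then u(x)^2 = 4*x**6 + 4*x**5 + 13*x**4 + 14*x**3 + 13*x**2 + 12*x + 4 and u'(x)^2 = 36*x**4 + 24*x**3 + 40*x**2 + 12*x + 9.
Integrate each monomial from 0 to 1 using ∫_0^1 c·x^n dx = c·1^(n+1)/(n+1):
  ∫_0^1 u(x)^2 dx = ∫_0^1 (4*x^6 + 4*x^5 + 13*x^4 + 14*x^3 + 13*x^2 + 12*x + 4) dx. Term by term:
    ∫_0^1 4*x^6 dx = 4/7;  ∫_0^1 4*x^5 dx = 2/3;  ∫_0^1 13*x^4 dx = 13/5;
    ∫_0^1 14*x^3 dx = 7/2;  ∫_0^1 13*x^2 dx = 13/3;  ∫_0^1 12*x dx = 6;
    ∫_0^1 4 dx = 4.
  Sum: 4/7 + 2/3 + 13/5 + 7/2 + 13/3 + 6 + 4 = 1517/70.
  ∫_0^1 u'(x)^2 dx = ∫_0^1 (36*x^4 + 24*x^3 + 40*x^2 + 12*x + 9) dx. Term by term:
    ∫_0^1 36*x^4 dx = 36/5;  ∫_0^1 24*x^3 dx = 6;  ∫_0^1 40*x^2 dx = 40/3;
    ∫_0^1 12*x dx = 6;  ∫_0^1 9 dx = 9.
  Sum: 36/5 + 6 + 40/3 + 6 + 9 = 623/15.
Adding: ||u||_{H^1}^2 = 1517/70 + 623/15 = 13273/210.


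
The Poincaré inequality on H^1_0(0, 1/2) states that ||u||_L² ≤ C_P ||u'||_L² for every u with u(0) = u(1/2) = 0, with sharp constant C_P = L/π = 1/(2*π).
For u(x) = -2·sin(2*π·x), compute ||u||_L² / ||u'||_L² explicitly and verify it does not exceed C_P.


||u||_L² / ||u'||_L² = 1/(2*π) = C_P.

u(x) = -2·sin(2*π·x), so u'(x) = -4*π*cos(2*π*x).
Writing u(x) = A·sin(kπx/L) with A = -2 and k = 1, use ∫_0^L sin²(kπx/L) dx = L/2 and ∫_0^L cos²(kπx/L) dx = L/2.
u² = 4·sin²(2*π·x) and (u')² = 16*π^2·cos²(2*π·x), and each of sin², cos² integrates to L/2 = 1/4 over (0, 1/2).
∫_0^1/2 u² dx = 1, so ||u||_L² = 1.
∫_0^1/2 (u')² dx = 4*π^2, so ||u'||_L² = 2*π.
Ratio ||u||_L² / ||u'||_L² = 1/(2*π).
Sharp Poincaré constant on H^1_0(0, 1/2) is C_P = L/π = 1/(2*π), achieved by sin(2*π·x).
This is the k = 1 eigenfunction (up to amplitude), so the ratio equals the sharp Poincaré constant exactly.


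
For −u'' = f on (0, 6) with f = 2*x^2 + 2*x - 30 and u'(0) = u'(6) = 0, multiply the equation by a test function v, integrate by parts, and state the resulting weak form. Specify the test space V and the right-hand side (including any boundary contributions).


V = H^1(0, 6) (no boundary constraint on v; u is determined up to an additive constant); weak form: ∫_0^6 u'v' dx = ∫_0^6 (2*x^2 + 2*x - 30) v dx for all v ∈ V.

Multiply both sides by a test function v and integrate from 0 to 6:
  ∫_0^6 −u''(x) v(x) dx = ∫_0^6 f(x) v(x) dx.
Integrate the LHS by parts once:
  ∫_0^6 −u'' v dx = −[u'(x) v(x)]_0^6 + ∫_0^6 u'(x) v'(x) dx.
Thus ∫_0^6 u'(x) v'(x) dx = ∫_0^6 f(x) v(x) dx + [u'(x) v(x)]_0^6.
Choose V so that boundary terms are either known or forced to vanish.
u has homogeneous Neumann: u'(0) = u'(6) = 0. So [u' v]_0^6 = 0·v(6) − 0·v(0) = 0 for any v; take V = H^1(0, 6).
Weak formulation: find u (satisfying any essential BC) such that ∫_0^6 u'(x) v'(x) dx = ∫_0^6 f v dx for all v ∈ V (homogeneous Neumann, so boundary terms vanish).
Substituting f(x) = 2*x^2 + 2*x - 30, the right-hand side is ∫_0^6 (2*x^2 + 2*x - 30) v dx.
Compatibility check (pure Neumann): taking v ≡ 1 ∈ V gives 0 = ∫_0^6 f dx + (0) − (0), i.e. ∫_0^6 f dx must equal u'(0) − u'(6) = 0. Indeed ∫_0^6 (2*x^2 + 2*x - 30) dx = 0, so the data are compatible. The solution is then unique only up to an additive constant (fix it e.g. by requiring ∫_0^6 u dx = 0).
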